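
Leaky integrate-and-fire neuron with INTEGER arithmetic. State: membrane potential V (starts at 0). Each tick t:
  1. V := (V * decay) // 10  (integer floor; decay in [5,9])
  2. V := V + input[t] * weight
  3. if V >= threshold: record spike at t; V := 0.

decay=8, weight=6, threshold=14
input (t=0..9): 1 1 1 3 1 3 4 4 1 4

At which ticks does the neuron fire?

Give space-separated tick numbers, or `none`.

t=0: input=1 -> V=6
t=1: input=1 -> V=10
t=2: input=1 -> V=0 FIRE
t=3: input=3 -> V=0 FIRE
t=4: input=1 -> V=6
t=5: input=3 -> V=0 FIRE
t=6: input=4 -> V=0 FIRE
t=7: input=4 -> V=0 FIRE
t=8: input=1 -> V=6
t=9: input=4 -> V=0 FIRE

Answer: 2 3 5 6 7 9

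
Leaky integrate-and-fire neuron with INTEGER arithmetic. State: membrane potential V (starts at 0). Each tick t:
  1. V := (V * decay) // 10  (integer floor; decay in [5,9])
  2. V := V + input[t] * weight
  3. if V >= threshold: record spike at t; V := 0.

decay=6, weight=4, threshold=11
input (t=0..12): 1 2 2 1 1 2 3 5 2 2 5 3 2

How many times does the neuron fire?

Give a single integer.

Answer: 7

Derivation:
t=0: input=1 -> V=4
t=1: input=2 -> V=10
t=2: input=2 -> V=0 FIRE
t=3: input=1 -> V=4
t=4: input=1 -> V=6
t=5: input=2 -> V=0 FIRE
t=6: input=3 -> V=0 FIRE
t=7: input=5 -> V=0 FIRE
t=8: input=2 -> V=8
t=9: input=2 -> V=0 FIRE
t=10: input=5 -> V=0 FIRE
t=11: input=3 -> V=0 FIRE
t=12: input=2 -> V=8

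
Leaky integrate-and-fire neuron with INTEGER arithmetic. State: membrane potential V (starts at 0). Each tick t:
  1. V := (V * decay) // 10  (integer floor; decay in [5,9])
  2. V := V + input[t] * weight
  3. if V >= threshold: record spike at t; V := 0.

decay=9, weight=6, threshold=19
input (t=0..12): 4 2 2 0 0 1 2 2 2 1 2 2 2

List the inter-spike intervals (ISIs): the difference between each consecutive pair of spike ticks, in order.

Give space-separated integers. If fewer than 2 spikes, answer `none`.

Answer: 2 5 3 2

Derivation:
t=0: input=4 -> V=0 FIRE
t=1: input=2 -> V=12
t=2: input=2 -> V=0 FIRE
t=3: input=0 -> V=0
t=4: input=0 -> V=0
t=5: input=1 -> V=6
t=6: input=2 -> V=17
t=7: input=2 -> V=0 FIRE
t=8: input=2 -> V=12
t=9: input=1 -> V=16
t=10: input=2 -> V=0 FIRE
t=11: input=2 -> V=12
t=12: input=2 -> V=0 FIRE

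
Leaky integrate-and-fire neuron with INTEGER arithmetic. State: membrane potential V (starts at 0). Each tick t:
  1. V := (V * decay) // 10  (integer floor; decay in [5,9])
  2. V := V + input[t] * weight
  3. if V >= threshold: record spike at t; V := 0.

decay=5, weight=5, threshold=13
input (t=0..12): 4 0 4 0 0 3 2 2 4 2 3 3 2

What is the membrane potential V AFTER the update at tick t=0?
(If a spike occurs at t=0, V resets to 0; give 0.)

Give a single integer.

t=0: input=4 -> V=0 FIRE
t=1: input=0 -> V=0
t=2: input=4 -> V=0 FIRE
t=3: input=0 -> V=0
t=4: input=0 -> V=0
t=5: input=3 -> V=0 FIRE
t=6: input=2 -> V=10
t=7: input=2 -> V=0 FIRE
t=8: input=4 -> V=0 FIRE
t=9: input=2 -> V=10
t=10: input=3 -> V=0 FIRE
t=11: input=3 -> V=0 FIRE
t=12: input=2 -> V=10

Answer: 0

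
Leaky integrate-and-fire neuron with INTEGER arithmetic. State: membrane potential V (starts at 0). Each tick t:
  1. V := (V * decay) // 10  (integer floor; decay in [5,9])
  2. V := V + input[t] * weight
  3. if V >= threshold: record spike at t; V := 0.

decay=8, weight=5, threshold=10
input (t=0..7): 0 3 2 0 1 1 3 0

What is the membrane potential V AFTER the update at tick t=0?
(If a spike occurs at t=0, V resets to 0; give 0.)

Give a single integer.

t=0: input=0 -> V=0
t=1: input=3 -> V=0 FIRE
t=2: input=2 -> V=0 FIRE
t=3: input=0 -> V=0
t=4: input=1 -> V=5
t=5: input=1 -> V=9
t=6: input=3 -> V=0 FIRE
t=7: input=0 -> V=0

Answer: 0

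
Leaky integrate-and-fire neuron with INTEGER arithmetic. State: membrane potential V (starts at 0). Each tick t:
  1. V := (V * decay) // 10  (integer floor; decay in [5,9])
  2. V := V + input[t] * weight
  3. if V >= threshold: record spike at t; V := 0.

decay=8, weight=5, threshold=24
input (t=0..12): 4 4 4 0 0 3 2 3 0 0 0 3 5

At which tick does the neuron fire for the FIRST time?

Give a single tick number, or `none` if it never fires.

Answer: 1

Derivation:
t=0: input=4 -> V=20
t=1: input=4 -> V=0 FIRE
t=2: input=4 -> V=20
t=3: input=0 -> V=16
t=4: input=0 -> V=12
t=5: input=3 -> V=0 FIRE
t=6: input=2 -> V=10
t=7: input=3 -> V=23
t=8: input=0 -> V=18
t=9: input=0 -> V=14
t=10: input=0 -> V=11
t=11: input=3 -> V=23
t=12: input=5 -> V=0 FIRE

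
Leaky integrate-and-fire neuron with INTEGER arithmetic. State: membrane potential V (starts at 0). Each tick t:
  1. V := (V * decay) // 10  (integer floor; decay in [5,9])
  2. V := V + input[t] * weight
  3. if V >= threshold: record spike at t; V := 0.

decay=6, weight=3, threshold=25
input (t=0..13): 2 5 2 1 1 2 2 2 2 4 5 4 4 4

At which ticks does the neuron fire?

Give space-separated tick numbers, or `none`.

Answer: 10

Derivation:
t=0: input=2 -> V=6
t=1: input=5 -> V=18
t=2: input=2 -> V=16
t=3: input=1 -> V=12
t=4: input=1 -> V=10
t=5: input=2 -> V=12
t=6: input=2 -> V=13
t=7: input=2 -> V=13
t=8: input=2 -> V=13
t=9: input=4 -> V=19
t=10: input=5 -> V=0 FIRE
t=11: input=4 -> V=12
t=12: input=4 -> V=19
t=13: input=4 -> V=23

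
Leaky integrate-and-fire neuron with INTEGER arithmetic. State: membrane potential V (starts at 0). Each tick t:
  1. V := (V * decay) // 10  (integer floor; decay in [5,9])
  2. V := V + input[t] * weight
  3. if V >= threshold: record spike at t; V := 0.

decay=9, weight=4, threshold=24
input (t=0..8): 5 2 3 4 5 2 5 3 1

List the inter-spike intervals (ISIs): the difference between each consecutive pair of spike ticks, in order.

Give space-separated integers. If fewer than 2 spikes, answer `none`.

t=0: input=5 -> V=20
t=1: input=2 -> V=0 FIRE
t=2: input=3 -> V=12
t=3: input=4 -> V=0 FIRE
t=4: input=5 -> V=20
t=5: input=2 -> V=0 FIRE
t=6: input=5 -> V=20
t=7: input=3 -> V=0 FIRE
t=8: input=1 -> V=4

Answer: 2 2 2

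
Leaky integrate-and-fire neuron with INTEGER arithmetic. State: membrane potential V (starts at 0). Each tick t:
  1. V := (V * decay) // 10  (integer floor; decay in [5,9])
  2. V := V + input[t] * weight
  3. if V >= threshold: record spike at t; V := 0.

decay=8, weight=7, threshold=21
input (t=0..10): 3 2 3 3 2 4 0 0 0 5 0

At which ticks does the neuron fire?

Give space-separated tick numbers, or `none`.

Answer: 0 2 3 5 9

Derivation:
t=0: input=3 -> V=0 FIRE
t=1: input=2 -> V=14
t=2: input=3 -> V=0 FIRE
t=3: input=3 -> V=0 FIRE
t=4: input=2 -> V=14
t=5: input=4 -> V=0 FIRE
t=6: input=0 -> V=0
t=7: input=0 -> V=0
t=8: input=0 -> V=0
t=9: input=5 -> V=0 FIRE
t=10: input=0 -> V=0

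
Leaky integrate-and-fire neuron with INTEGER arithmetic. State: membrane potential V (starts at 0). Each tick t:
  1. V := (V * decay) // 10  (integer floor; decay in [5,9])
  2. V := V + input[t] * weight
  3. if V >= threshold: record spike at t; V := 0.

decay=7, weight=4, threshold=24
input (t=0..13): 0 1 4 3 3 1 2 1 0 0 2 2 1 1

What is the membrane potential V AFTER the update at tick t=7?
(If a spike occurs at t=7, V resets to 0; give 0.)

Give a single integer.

t=0: input=0 -> V=0
t=1: input=1 -> V=4
t=2: input=4 -> V=18
t=3: input=3 -> V=0 FIRE
t=4: input=3 -> V=12
t=5: input=1 -> V=12
t=6: input=2 -> V=16
t=7: input=1 -> V=15
t=8: input=0 -> V=10
t=9: input=0 -> V=7
t=10: input=2 -> V=12
t=11: input=2 -> V=16
t=12: input=1 -> V=15
t=13: input=1 -> V=14

Answer: 15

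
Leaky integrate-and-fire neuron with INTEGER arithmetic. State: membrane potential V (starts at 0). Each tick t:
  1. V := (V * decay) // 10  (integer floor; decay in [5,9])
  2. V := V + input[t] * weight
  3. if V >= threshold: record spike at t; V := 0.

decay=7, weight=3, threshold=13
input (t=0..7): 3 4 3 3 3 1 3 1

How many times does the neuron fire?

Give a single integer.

t=0: input=3 -> V=9
t=1: input=4 -> V=0 FIRE
t=2: input=3 -> V=9
t=3: input=3 -> V=0 FIRE
t=4: input=3 -> V=9
t=5: input=1 -> V=9
t=6: input=3 -> V=0 FIRE
t=7: input=1 -> V=3

Answer: 3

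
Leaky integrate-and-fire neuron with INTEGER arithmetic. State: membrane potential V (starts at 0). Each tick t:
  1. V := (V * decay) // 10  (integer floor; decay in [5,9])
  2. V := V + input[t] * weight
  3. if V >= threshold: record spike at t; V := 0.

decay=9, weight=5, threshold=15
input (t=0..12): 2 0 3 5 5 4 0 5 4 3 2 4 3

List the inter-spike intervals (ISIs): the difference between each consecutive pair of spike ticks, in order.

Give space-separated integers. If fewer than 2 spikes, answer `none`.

t=0: input=2 -> V=10
t=1: input=0 -> V=9
t=2: input=3 -> V=0 FIRE
t=3: input=5 -> V=0 FIRE
t=4: input=5 -> V=0 FIRE
t=5: input=4 -> V=0 FIRE
t=6: input=0 -> V=0
t=7: input=5 -> V=0 FIRE
t=8: input=4 -> V=0 FIRE
t=9: input=3 -> V=0 FIRE
t=10: input=2 -> V=10
t=11: input=4 -> V=0 FIRE
t=12: input=3 -> V=0 FIRE

Answer: 1 1 1 2 1 1 2 1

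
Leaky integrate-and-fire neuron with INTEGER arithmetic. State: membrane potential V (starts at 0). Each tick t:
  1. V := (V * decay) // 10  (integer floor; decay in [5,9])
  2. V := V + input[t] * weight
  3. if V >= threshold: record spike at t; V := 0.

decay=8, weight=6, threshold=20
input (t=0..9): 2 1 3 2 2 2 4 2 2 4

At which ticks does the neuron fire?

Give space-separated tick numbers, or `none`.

Answer: 2 4 6 8 9

Derivation:
t=0: input=2 -> V=12
t=1: input=1 -> V=15
t=2: input=3 -> V=0 FIRE
t=3: input=2 -> V=12
t=4: input=2 -> V=0 FIRE
t=5: input=2 -> V=12
t=6: input=4 -> V=0 FIRE
t=7: input=2 -> V=12
t=8: input=2 -> V=0 FIRE
t=9: input=4 -> V=0 FIRE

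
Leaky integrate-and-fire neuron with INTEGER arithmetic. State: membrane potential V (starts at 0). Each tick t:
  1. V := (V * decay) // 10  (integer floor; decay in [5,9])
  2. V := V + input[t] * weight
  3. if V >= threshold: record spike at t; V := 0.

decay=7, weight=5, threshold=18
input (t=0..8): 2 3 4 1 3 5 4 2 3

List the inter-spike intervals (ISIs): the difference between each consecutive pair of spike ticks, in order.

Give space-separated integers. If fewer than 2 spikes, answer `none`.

Answer: 1 2 1 1 2

Derivation:
t=0: input=2 -> V=10
t=1: input=3 -> V=0 FIRE
t=2: input=4 -> V=0 FIRE
t=3: input=1 -> V=5
t=4: input=3 -> V=0 FIRE
t=5: input=5 -> V=0 FIRE
t=6: input=4 -> V=0 FIRE
t=7: input=2 -> V=10
t=8: input=3 -> V=0 FIRE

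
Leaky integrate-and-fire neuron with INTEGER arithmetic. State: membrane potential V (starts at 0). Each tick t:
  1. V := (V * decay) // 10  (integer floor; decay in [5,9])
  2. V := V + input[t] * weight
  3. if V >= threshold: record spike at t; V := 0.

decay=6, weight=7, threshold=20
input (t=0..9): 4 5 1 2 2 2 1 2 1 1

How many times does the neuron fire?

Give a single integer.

Answer: 4

Derivation:
t=0: input=4 -> V=0 FIRE
t=1: input=5 -> V=0 FIRE
t=2: input=1 -> V=7
t=3: input=2 -> V=18
t=4: input=2 -> V=0 FIRE
t=5: input=2 -> V=14
t=6: input=1 -> V=15
t=7: input=2 -> V=0 FIRE
t=8: input=1 -> V=7
t=9: input=1 -> V=11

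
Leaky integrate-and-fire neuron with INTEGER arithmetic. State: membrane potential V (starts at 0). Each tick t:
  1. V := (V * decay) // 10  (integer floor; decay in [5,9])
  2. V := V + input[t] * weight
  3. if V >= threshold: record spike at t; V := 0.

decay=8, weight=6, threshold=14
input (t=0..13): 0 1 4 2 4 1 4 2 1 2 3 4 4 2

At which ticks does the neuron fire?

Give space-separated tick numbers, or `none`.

t=0: input=0 -> V=0
t=1: input=1 -> V=6
t=2: input=4 -> V=0 FIRE
t=3: input=2 -> V=12
t=4: input=4 -> V=0 FIRE
t=5: input=1 -> V=6
t=6: input=4 -> V=0 FIRE
t=7: input=2 -> V=12
t=8: input=1 -> V=0 FIRE
t=9: input=2 -> V=12
t=10: input=3 -> V=0 FIRE
t=11: input=4 -> V=0 FIRE
t=12: input=4 -> V=0 FIRE
t=13: input=2 -> V=12

Answer: 2 4 6 8 10 11 12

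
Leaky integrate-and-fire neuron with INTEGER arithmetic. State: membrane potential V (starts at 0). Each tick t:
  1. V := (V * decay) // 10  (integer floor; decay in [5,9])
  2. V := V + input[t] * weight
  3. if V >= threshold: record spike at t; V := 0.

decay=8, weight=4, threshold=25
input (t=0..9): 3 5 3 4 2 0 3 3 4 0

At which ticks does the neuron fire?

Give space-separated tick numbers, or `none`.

Answer: 1 3 8

Derivation:
t=0: input=3 -> V=12
t=1: input=5 -> V=0 FIRE
t=2: input=3 -> V=12
t=3: input=4 -> V=0 FIRE
t=4: input=2 -> V=8
t=5: input=0 -> V=6
t=6: input=3 -> V=16
t=7: input=3 -> V=24
t=8: input=4 -> V=0 FIRE
t=9: input=0 -> V=0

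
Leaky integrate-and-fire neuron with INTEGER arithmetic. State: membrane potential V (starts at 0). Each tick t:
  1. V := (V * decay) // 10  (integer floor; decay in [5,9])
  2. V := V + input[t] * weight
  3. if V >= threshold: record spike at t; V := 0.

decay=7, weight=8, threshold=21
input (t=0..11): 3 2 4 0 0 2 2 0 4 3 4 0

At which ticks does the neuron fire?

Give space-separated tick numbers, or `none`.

Answer: 0 2 6 8 9 10

Derivation:
t=0: input=3 -> V=0 FIRE
t=1: input=2 -> V=16
t=2: input=4 -> V=0 FIRE
t=3: input=0 -> V=0
t=4: input=0 -> V=0
t=5: input=2 -> V=16
t=6: input=2 -> V=0 FIRE
t=7: input=0 -> V=0
t=8: input=4 -> V=0 FIRE
t=9: input=3 -> V=0 FIRE
t=10: input=4 -> V=0 FIRE
t=11: input=0 -> V=0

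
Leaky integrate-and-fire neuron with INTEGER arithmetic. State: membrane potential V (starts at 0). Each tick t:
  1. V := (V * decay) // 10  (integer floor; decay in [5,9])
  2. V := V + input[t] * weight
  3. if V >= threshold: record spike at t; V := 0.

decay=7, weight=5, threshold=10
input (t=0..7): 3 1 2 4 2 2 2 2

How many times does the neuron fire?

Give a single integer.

Answer: 7

Derivation:
t=0: input=3 -> V=0 FIRE
t=1: input=1 -> V=5
t=2: input=2 -> V=0 FIRE
t=3: input=4 -> V=0 FIRE
t=4: input=2 -> V=0 FIRE
t=5: input=2 -> V=0 FIRE
t=6: input=2 -> V=0 FIRE
t=7: input=2 -> V=0 FIRE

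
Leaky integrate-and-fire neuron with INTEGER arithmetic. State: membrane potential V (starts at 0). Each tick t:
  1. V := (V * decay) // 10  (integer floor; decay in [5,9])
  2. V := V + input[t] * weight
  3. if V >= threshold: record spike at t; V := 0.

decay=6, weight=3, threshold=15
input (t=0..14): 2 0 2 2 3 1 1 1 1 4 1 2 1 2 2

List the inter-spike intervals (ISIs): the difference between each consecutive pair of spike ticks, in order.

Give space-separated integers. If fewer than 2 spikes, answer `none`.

t=0: input=2 -> V=6
t=1: input=0 -> V=3
t=2: input=2 -> V=7
t=3: input=2 -> V=10
t=4: input=3 -> V=0 FIRE
t=5: input=1 -> V=3
t=6: input=1 -> V=4
t=7: input=1 -> V=5
t=8: input=1 -> V=6
t=9: input=4 -> V=0 FIRE
t=10: input=1 -> V=3
t=11: input=2 -> V=7
t=12: input=1 -> V=7
t=13: input=2 -> V=10
t=14: input=2 -> V=12

Answer: 5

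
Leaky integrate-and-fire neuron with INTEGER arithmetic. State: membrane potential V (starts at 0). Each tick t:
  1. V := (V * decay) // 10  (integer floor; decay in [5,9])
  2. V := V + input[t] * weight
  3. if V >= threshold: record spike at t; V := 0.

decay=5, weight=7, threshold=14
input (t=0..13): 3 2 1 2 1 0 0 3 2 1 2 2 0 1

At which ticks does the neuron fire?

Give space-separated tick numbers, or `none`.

t=0: input=3 -> V=0 FIRE
t=1: input=2 -> V=0 FIRE
t=2: input=1 -> V=7
t=3: input=2 -> V=0 FIRE
t=4: input=1 -> V=7
t=5: input=0 -> V=3
t=6: input=0 -> V=1
t=7: input=3 -> V=0 FIRE
t=8: input=2 -> V=0 FIRE
t=9: input=1 -> V=7
t=10: input=2 -> V=0 FIRE
t=11: input=2 -> V=0 FIRE
t=12: input=0 -> V=0
t=13: input=1 -> V=7

Answer: 0 1 3 7 8 10 11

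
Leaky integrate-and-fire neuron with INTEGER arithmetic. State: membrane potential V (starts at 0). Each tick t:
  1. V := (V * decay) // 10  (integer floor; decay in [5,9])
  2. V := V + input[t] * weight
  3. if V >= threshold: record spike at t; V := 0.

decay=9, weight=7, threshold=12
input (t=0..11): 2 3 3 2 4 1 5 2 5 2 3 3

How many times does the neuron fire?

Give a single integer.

Answer: 11

Derivation:
t=0: input=2 -> V=0 FIRE
t=1: input=3 -> V=0 FIRE
t=2: input=3 -> V=0 FIRE
t=3: input=2 -> V=0 FIRE
t=4: input=4 -> V=0 FIRE
t=5: input=1 -> V=7
t=6: input=5 -> V=0 FIRE
t=7: input=2 -> V=0 FIRE
t=8: input=5 -> V=0 FIRE
t=9: input=2 -> V=0 FIRE
t=10: input=3 -> V=0 FIRE
t=11: input=3 -> V=0 FIRE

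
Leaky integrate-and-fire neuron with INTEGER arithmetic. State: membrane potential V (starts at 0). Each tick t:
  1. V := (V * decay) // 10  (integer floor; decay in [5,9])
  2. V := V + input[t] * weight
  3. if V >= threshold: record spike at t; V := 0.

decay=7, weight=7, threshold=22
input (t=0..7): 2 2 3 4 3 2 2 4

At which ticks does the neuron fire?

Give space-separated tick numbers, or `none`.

t=0: input=2 -> V=14
t=1: input=2 -> V=0 FIRE
t=2: input=3 -> V=21
t=3: input=4 -> V=0 FIRE
t=4: input=3 -> V=21
t=5: input=2 -> V=0 FIRE
t=6: input=2 -> V=14
t=7: input=4 -> V=0 FIRE

Answer: 1 3 5 7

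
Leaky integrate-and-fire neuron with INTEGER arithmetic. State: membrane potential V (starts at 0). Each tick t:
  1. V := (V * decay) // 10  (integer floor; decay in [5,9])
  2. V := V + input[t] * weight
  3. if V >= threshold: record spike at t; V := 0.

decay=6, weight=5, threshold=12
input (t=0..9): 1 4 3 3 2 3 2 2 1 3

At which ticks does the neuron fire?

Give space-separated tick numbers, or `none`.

t=0: input=1 -> V=5
t=1: input=4 -> V=0 FIRE
t=2: input=3 -> V=0 FIRE
t=3: input=3 -> V=0 FIRE
t=4: input=2 -> V=10
t=5: input=3 -> V=0 FIRE
t=6: input=2 -> V=10
t=7: input=2 -> V=0 FIRE
t=8: input=1 -> V=5
t=9: input=3 -> V=0 FIRE

Answer: 1 2 3 5 7 9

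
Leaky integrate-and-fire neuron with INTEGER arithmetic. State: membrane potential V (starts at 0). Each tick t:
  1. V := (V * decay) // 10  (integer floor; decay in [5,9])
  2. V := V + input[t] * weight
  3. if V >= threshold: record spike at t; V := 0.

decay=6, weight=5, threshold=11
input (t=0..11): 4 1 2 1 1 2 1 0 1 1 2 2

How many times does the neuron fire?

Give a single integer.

Answer: 4

Derivation:
t=0: input=4 -> V=0 FIRE
t=1: input=1 -> V=5
t=2: input=2 -> V=0 FIRE
t=3: input=1 -> V=5
t=4: input=1 -> V=8
t=5: input=2 -> V=0 FIRE
t=6: input=1 -> V=5
t=7: input=0 -> V=3
t=8: input=1 -> V=6
t=9: input=1 -> V=8
t=10: input=2 -> V=0 FIRE
t=11: input=2 -> V=10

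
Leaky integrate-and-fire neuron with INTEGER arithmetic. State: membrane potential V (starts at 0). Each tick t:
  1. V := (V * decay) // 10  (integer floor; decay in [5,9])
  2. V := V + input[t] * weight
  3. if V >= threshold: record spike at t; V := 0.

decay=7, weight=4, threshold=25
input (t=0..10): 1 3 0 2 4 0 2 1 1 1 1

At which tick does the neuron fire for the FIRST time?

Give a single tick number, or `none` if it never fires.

Answer: 4

Derivation:
t=0: input=1 -> V=4
t=1: input=3 -> V=14
t=2: input=0 -> V=9
t=3: input=2 -> V=14
t=4: input=4 -> V=0 FIRE
t=5: input=0 -> V=0
t=6: input=2 -> V=8
t=7: input=1 -> V=9
t=8: input=1 -> V=10
t=9: input=1 -> V=11
t=10: input=1 -> V=11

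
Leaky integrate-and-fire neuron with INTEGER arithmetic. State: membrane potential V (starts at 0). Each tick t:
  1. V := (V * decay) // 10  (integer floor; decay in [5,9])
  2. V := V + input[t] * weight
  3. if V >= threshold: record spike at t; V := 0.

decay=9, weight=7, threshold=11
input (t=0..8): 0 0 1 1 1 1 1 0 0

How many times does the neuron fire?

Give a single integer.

t=0: input=0 -> V=0
t=1: input=0 -> V=0
t=2: input=1 -> V=7
t=3: input=1 -> V=0 FIRE
t=4: input=1 -> V=7
t=5: input=1 -> V=0 FIRE
t=6: input=1 -> V=7
t=7: input=0 -> V=6
t=8: input=0 -> V=5

Answer: 2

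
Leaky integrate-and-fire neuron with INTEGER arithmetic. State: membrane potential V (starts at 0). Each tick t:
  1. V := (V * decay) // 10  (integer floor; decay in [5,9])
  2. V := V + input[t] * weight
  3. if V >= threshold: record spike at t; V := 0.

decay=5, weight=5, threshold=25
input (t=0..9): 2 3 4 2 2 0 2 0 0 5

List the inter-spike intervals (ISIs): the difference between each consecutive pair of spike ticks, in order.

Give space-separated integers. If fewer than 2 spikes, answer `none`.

t=0: input=2 -> V=10
t=1: input=3 -> V=20
t=2: input=4 -> V=0 FIRE
t=3: input=2 -> V=10
t=4: input=2 -> V=15
t=5: input=0 -> V=7
t=6: input=2 -> V=13
t=7: input=0 -> V=6
t=8: input=0 -> V=3
t=9: input=5 -> V=0 FIRE

Answer: 7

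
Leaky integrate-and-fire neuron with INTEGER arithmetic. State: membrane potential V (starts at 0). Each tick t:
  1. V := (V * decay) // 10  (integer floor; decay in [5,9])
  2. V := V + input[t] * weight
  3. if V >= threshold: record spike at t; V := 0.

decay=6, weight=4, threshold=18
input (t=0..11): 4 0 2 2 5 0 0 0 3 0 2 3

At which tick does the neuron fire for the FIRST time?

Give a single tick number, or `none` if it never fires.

t=0: input=4 -> V=16
t=1: input=0 -> V=9
t=2: input=2 -> V=13
t=3: input=2 -> V=15
t=4: input=5 -> V=0 FIRE
t=5: input=0 -> V=0
t=6: input=0 -> V=0
t=7: input=0 -> V=0
t=8: input=3 -> V=12
t=9: input=0 -> V=7
t=10: input=2 -> V=12
t=11: input=3 -> V=0 FIRE

Answer: 4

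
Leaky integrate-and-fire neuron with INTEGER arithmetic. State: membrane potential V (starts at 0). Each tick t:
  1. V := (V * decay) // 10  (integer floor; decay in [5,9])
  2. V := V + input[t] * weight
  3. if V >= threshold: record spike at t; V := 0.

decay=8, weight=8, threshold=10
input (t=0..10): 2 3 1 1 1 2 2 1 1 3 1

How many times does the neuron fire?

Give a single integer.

t=0: input=2 -> V=0 FIRE
t=1: input=3 -> V=0 FIRE
t=2: input=1 -> V=8
t=3: input=1 -> V=0 FIRE
t=4: input=1 -> V=8
t=5: input=2 -> V=0 FIRE
t=6: input=2 -> V=0 FIRE
t=7: input=1 -> V=8
t=8: input=1 -> V=0 FIRE
t=9: input=3 -> V=0 FIRE
t=10: input=1 -> V=8

Answer: 7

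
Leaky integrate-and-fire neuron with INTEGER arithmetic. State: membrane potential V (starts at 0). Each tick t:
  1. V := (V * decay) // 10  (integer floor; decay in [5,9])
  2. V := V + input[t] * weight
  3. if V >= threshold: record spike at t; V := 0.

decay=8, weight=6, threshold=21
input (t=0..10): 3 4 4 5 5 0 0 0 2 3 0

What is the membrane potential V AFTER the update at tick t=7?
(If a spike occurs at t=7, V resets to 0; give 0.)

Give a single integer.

t=0: input=3 -> V=18
t=1: input=4 -> V=0 FIRE
t=2: input=4 -> V=0 FIRE
t=3: input=5 -> V=0 FIRE
t=4: input=5 -> V=0 FIRE
t=5: input=0 -> V=0
t=6: input=0 -> V=0
t=7: input=0 -> V=0
t=8: input=2 -> V=12
t=9: input=3 -> V=0 FIRE
t=10: input=0 -> V=0

Answer: 0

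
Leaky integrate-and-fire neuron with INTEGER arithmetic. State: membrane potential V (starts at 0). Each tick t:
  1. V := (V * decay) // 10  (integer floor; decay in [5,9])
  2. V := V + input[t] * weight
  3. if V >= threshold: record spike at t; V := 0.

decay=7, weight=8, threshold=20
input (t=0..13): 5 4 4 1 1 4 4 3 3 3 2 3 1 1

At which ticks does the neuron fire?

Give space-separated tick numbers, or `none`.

t=0: input=5 -> V=0 FIRE
t=1: input=4 -> V=0 FIRE
t=2: input=4 -> V=0 FIRE
t=3: input=1 -> V=8
t=4: input=1 -> V=13
t=5: input=4 -> V=0 FIRE
t=6: input=4 -> V=0 FIRE
t=7: input=3 -> V=0 FIRE
t=8: input=3 -> V=0 FIRE
t=9: input=3 -> V=0 FIRE
t=10: input=2 -> V=16
t=11: input=3 -> V=0 FIRE
t=12: input=1 -> V=8
t=13: input=1 -> V=13

Answer: 0 1 2 5 6 7 8 9 11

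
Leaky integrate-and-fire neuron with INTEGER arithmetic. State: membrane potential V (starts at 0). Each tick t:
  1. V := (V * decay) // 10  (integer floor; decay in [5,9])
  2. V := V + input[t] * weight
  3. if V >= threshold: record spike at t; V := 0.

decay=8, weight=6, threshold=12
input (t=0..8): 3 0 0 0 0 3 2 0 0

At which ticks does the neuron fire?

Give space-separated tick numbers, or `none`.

Answer: 0 5 6

Derivation:
t=0: input=3 -> V=0 FIRE
t=1: input=0 -> V=0
t=2: input=0 -> V=0
t=3: input=0 -> V=0
t=4: input=0 -> V=0
t=5: input=3 -> V=0 FIRE
t=6: input=2 -> V=0 FIRE
t=7: input=0 -> V=0
t=8: input=0 -> V=0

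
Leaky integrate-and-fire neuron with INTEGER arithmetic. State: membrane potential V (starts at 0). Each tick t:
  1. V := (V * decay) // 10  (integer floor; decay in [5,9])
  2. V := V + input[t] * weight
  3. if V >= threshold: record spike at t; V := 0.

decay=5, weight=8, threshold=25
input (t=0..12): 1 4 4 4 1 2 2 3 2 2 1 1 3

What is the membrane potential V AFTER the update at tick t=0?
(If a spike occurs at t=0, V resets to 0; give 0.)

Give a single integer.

t=0: input=1 -> V=8
t=1: input=4 -> V=0 FIRE
t=2: input=4 -> V=0 FIRE
t=3: input=4 -> V=0 FIRE
t=4: input=1 -> V=8
t=5: input=2 -> V=20
t=6: input=2 -> V=0 FIRE
t=7: input=3 -> V=24
t=8: input=2 -> V=0 FIRE
t=9: input=2 -> V=16
t=10: input=1 -> V=16
t=11: input=1 -> V=16
t=12: input=3 -> V=0 FIRE

Answer: 8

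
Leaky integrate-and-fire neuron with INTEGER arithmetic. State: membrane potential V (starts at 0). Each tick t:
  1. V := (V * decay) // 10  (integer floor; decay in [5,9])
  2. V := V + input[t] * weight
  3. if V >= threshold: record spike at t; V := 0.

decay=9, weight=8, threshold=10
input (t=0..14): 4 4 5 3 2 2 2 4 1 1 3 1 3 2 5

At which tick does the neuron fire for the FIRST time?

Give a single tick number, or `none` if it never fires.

Answer: 0

Derivation:
t=0: input=4 -> V=0 FIRE
t=1: input=4 -> V=0 FIRE
t=2: input=5 -> V=0 FIRE
t=3: input=3 -> V=0 FIRE
t=4: input=2 -> V=0 FIRE
t=5: input=2 -> V=0 FIRE
t=6: input=2 -> V=0 FIRE
t=7: input=4 -> V=0 FIRE
t=8: input=1 -> V=8
t=9: input=1 -> V=0 FIRE
t=10: input=3 -> V=0 FIRE
t=11: input=1 -> V=8
t=12: input=3 -> V=0 FIRE
t=13: input=2 -> V=0 FIRE
t=14: input=5 -> V=0 FIRE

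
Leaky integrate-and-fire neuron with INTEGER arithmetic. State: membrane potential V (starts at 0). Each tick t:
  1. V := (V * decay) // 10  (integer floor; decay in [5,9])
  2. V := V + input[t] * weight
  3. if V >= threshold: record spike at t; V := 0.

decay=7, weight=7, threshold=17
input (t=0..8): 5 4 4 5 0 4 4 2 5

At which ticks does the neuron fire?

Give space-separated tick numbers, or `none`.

Answer: 0 1 2 3 5 6 8

Derivation:
t=0: input=5 -> V=0 FIRE
t=1: input=4 -> V=0 FIRE
t=2: input=4 -> V=0 FIRE
t=3: input=5 -> V=0 FIRE
t=4: input=0 -> V=0
t=5: input=4 -> V=0 FIRE
t=6: input=4 -> V=0 FIRE
t=7: input=2 -> V=14
t=8: input=5 -> V=0 FIRE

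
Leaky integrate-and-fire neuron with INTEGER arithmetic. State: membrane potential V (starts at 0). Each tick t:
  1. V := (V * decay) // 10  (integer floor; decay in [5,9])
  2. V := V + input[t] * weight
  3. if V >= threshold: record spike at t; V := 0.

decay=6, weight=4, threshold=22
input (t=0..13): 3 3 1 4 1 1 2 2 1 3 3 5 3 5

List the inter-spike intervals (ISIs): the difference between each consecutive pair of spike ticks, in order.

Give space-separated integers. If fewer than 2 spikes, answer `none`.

t=0: input=3 -> V=12
t=1: input=3 -> V=19
t=2: input=1 -> V=15
t=3: input=4 -> V=0 FIRE
t=4: input=1 -> V=4
t=5: input=1 -> V=6
t=6: input=2 -> V=11
t=7: input=2 -> V=14
t=8: input=1 -> V=12
t=9: input=3 -> V=19
t=10: input=3 -> V=0 FIRE
t=11: input=5 -> V=20
t=12: input=3 -> V=0 FIRE
t=13: input=5 -> V=20

Answer: 7 2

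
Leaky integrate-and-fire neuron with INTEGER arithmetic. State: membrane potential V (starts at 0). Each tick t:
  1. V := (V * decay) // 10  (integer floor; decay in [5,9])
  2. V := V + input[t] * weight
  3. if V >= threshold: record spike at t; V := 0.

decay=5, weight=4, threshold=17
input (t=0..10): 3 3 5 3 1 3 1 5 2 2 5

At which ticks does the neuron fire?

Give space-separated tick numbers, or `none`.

t=0: input=3 -> V=12
t=1: input=3 -> V=0 FIRE
t=2: input=5 -> V=0 FIRE
t=3: input=3 -> V=12
t=4: input=1 -> V=10
t=5: input=3 -> V=0 FIRE
t=6: input=1 -> V=4
t=7: input=5 -> V=0 FIRE
t=8: input=2 -> V=8
t=9: input=2 -> V=12
t=10: input=5 -> V=0 FIRE

Answer: 1 2 5 7 10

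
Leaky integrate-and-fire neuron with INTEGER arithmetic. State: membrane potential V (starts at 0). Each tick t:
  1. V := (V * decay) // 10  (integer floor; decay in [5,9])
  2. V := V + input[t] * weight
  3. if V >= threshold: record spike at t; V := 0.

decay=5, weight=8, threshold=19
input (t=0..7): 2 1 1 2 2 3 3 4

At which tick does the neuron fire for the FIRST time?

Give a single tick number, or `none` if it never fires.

t=0: input=2 -> V=16
t=1: input=1 -> V=16
t=2: input=1 -> V=16
t=3: input=2 -> V=0 FIRE
t=4: input=2 -> V=16
t=5: input=3 -> V=0 FIRE
t=6: input=3 -> V=0 FIRE
t=7: input=4 -> V=0 FIRE

Answer: 3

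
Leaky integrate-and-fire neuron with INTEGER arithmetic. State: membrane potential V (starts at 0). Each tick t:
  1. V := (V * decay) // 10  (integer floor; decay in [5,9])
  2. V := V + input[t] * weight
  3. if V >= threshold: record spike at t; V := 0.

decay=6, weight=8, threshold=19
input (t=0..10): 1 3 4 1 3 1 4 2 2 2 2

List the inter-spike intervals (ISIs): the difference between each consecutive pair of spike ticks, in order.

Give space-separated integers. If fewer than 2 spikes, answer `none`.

Answer: 1 2 2 2 2

Derivation:
t=0: input=1 -> V=8
t=1: input=3 -> V=0 FIRE
t=2: input=4 -> V=0 FIRE
t=3: input=1 -> V=8
t=4: input=3 -> V=0 FIRE
t=5: input=1 -> V=8
t=6: input=4 -> V=0 FIRE
t=7: input=2 -> V=16
t=8: input=2 -> V=0 FIRE
t=9: input=2 -> V=16
t=10: input=2 -> V=0 FIRE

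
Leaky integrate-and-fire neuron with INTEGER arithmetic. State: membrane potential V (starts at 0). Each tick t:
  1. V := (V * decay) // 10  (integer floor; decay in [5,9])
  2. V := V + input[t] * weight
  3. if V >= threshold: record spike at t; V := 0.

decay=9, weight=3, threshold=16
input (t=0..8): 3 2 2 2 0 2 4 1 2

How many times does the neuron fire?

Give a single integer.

t=0: input=3 -> V=9
t=1: input=2 -> V=14
t=2: input=2 -> V=0 FIRE
t=3: input=2 -> V=6
t=4: input=0 -> V=5
t=5: input=2 -> V=10
t=6: input=4 -> V=0 FIRE
t=7: input=1 -> V=3
t=8: input=2 -> V=8

Answer: 2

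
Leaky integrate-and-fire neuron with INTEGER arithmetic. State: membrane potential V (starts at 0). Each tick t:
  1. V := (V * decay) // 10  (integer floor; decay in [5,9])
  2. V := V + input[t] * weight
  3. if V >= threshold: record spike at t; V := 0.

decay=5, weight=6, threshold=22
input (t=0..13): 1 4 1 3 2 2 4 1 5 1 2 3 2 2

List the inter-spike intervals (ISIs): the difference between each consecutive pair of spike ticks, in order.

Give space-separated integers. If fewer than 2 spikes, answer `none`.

Answer: 3 2 2 3

Derivation:
t=0: input=1 -> V=6
t=1: input=4 -> V=0 FIRE
t=2: input=1 -> V=6
t=3: input=3 -> V=21
t=4: input=2 -> V=0 FIRE
t=5: input=2 -> V=12
t=6: input=4 -> V=0 FIRE
t=7: input=1 -> V=6
t=8: input=5 -> V=0 FIRE
t=9: input=1 -> V=6
t=10: input=2 -> V=15
t=11: input=3 -> V=0 FIRE
t=12: input=2 -> V=12
t=13: input=2 -> V=18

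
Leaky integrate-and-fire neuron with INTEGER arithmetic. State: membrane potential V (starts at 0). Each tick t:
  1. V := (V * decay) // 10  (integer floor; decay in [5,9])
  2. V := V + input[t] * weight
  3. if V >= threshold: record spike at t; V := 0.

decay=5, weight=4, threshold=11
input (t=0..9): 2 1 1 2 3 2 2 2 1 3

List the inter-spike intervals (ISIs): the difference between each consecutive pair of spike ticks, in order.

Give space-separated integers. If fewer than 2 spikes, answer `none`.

Answer: 1 2 3

Derivation:
t=0: input=2 -> V=8
t=1: input=1 -> V=8
t=2: input=1 -> V=8
t=3: input=2 -> V=0 FIRE
t=4: input=3 -> V=0 FIRE
t=5: input=2 -> V=8
t=6: input=2 -> V=0 FIRE
t=7: input=2 -> V=8
t=8: input=1 -> V=8
t=9: input=3 -> V=0 FIRE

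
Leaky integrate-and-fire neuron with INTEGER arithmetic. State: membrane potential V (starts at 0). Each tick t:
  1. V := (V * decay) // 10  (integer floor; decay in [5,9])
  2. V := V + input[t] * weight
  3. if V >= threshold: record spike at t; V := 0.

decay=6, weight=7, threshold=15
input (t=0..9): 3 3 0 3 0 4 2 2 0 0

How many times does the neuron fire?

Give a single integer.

t=0: input=3 -> V=0 FIRE
t=1: input=3 -> V=0 FIRE
t=2: input=0 -> V=0
t=3: input=3 -> V=0 FIRE
t=4: input=0 -> V=0
t=5: input=4 -> V=0 FIRE
t=6: input=2 -> V=14
t=7: input=2 -> V=0 FIRE
t=8: input=0 -> V=0
t=9: input=0 -> V=0

Answer: 5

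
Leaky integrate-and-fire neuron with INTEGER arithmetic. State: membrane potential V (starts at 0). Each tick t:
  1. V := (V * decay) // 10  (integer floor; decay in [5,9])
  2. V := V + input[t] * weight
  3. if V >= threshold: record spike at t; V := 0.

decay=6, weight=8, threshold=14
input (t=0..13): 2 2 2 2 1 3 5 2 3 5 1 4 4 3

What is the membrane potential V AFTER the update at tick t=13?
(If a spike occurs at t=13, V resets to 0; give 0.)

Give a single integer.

t=0: input=2 -> V=0 FIRE
t=1: input=2 -> V=0 FIRE
t=2: input=2 -> V=0 FIRE
t=3: input=2 -> V=0 FIRE
t=4: input=1 -> V=8
t=5: input=3 -> V=0 FIRE
t=6: input=5 -> V=0 FIRE
t=7: input=2 -> V=0 FIRE
t=8: input=3 -> V=0 FIRE
t=9: input=5 -> V=0 FIRE
t=10: input=1 -> V=8
t=11: input=4 -> V=0 FIRE
t=12: input=4 -> V=0 FIRE
t=13: input=3 -> V=0 FIRE

Answer: 0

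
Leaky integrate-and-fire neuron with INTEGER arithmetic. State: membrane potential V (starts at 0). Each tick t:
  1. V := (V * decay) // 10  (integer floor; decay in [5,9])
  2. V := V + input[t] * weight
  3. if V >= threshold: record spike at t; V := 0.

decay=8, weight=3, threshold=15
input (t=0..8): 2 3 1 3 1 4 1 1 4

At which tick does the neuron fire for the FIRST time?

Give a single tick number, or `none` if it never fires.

Answer: 3

Derivation:
t=0: input=2 -> V=6
t=1: input=3 -> V=13
t=2: input=1 -> V=13
t=3: input=3 -> V=0 FIRE
t=4: input=1 -> V=3
t=5: input=4 -> V=14
t=6: input=1 -> V=14
t=7: input=1 -> V=14
t=8: input=4 -> V=0 FIRE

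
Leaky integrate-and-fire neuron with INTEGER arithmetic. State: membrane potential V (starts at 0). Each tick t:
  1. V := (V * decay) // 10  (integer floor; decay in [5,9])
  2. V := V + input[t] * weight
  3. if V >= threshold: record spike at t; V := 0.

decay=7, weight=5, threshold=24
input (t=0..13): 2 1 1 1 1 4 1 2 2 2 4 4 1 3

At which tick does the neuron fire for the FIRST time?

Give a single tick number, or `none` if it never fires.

t=0: input=2 -> V=10
t=1: input=1 -> V=12
t=2: input=1 -> V=13
t=3: input=1 -> V=14
t=4: input=1 -> V=14
t=5: input=4 -> V=0 FIRE
t=6: input=1 -> V=5
t=7: input=2 -> V=13
t=8: input=2 -> V=19
t=9: input=2 -> V=23
t=10: input=4 -> V=0 FIRE
t=11: input=4 -> V=20
t=12: input=1 -> V=19
t=13: input=3 -> V=0 FIRE

Answer: 5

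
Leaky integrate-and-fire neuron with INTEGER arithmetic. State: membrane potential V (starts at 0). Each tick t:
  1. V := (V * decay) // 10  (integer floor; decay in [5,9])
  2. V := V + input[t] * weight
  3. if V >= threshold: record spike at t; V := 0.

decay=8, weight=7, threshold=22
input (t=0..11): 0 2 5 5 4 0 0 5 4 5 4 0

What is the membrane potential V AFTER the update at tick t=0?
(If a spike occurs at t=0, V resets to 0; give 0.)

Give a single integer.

Answer: 0

Derivation:
t=0: input=0 -> V=0
t=1: input=2 -> V=14
t=2: input=5 -> V=0 FIRE
t=3: input=5 -> V=0 FIRE
t=4: input=4 -> V=0 FIRE
t=5: input=0 -> V=0
t=6: input=0 -> V=0
t=7: input=5 -> V=0 FIRE
t=8: input=4 -> V=0 FIRE
t=9: input=5 -> V=0 FIRE
t=10: input=4 -> V=0 FIRE
t=11: input=0 -> V=0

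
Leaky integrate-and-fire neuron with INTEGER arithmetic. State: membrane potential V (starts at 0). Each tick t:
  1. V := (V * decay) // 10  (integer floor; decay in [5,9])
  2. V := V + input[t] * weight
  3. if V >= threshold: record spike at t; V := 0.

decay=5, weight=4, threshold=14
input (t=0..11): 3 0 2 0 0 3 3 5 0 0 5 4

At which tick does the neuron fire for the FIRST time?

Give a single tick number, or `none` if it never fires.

Answer: 6

Derivation:
t=0: input=3 -> V=12
t=1: input=0 -> V=6
t=2: input=2 -> V=11
t=3: input=0 -> V=5
t=4: input=0 -> V=2
t=5: input=3 -> V=13
t=6: input=3 -> V=0 FIRE
t=7: input=5 -> V=0 FIRE
t=8: input=0 -> V=0
t=9: input=0 -> V=0
t=10: input=5 -> V=0 FIRE
t=11: input=4 -> V=0 FIRE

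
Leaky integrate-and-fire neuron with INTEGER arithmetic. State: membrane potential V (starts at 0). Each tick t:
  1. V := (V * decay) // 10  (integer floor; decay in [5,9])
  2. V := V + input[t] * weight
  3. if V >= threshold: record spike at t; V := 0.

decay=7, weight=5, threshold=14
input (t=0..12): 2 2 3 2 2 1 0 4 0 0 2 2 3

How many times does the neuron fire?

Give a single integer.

Answer: 6

Derivation:
t=0: input=2 -> V=10
t=1: input=2 -> V=0 FIRE
t=2: input=3 -> V=0 FIRE
t=3: input=2 -> V=10
t=4: input=2 -> V=0 FIRE
t=5: input=1 -> V=5
t=6: input=0 -> V=3
t=7: input=4 -> V=0 FIRE
t=8: input=0 -> V=0
t=9: input=0 -> V=0
t=10: input=2 -> V=10
t=11: input=2 -> V=0 FIRE
t=12: input=3 -> V=0 FIRE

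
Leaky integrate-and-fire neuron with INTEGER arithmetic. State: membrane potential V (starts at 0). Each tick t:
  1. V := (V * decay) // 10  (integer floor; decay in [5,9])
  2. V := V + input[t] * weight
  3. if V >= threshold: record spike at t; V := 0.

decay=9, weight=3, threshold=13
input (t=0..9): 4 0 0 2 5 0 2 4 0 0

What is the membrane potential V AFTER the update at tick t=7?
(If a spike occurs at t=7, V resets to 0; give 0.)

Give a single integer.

Answer: 0

Derivation:
t=0: input=4 -> V=12
t=1: input=0 -> V=10
t=2: input=0 -> V=9
t=3: input=2 -> V=0 FIRE
t=4: input=5 -> V=0 FIRE
t=5: input=0 -> V=0
t=6: input=2 -> V=6
t=7: input=4 -> V=0 FIRE
t=8: input=0 -> V=0
t=9: input=0 -> V=0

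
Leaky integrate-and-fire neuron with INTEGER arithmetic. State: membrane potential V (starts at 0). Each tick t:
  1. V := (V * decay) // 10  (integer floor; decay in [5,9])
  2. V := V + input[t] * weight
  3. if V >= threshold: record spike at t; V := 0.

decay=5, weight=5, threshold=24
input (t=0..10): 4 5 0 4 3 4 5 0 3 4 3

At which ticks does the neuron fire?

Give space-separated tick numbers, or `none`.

Answer: 1 4 6 9

Derivation:
t=0: input=4 -> V=20
t=1: input=5 -> V=0 FIRE
t=2: input=0 -> V=0
t=3: input=4 -> V=20
t=4: input=3 -> V=0 FIRE
t=5: input=4 -> V=20
t=6: input=5 -> V=0 FIRE
t=7: input=0 -> V=0
t=8: input=3 -> V=15
t=9: input=4 -> V=0 FIRE
t=10: input=3 -> V=15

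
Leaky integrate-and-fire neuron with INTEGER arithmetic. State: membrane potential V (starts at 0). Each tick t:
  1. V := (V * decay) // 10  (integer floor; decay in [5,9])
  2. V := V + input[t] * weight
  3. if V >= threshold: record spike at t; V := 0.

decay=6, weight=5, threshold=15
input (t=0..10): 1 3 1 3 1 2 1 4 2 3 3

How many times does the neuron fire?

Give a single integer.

t=0: input=1 -> V=5
t=1: input=3 -> V=0 FIRE
t=2: input=1 -> V=5
t=3: input=3 -> V=0 FIRE
t=4: input=1 -> V=5
t=5: input=2 -> V=13
t=6: input=1 -> V=12
t=7: input=4 -> V=0 FIRE
t=8: input=2 -> V=10
t=9: input=3 -> V=0 FIRE
t=10: input=3 -> V=0 FIRE

Answer: 5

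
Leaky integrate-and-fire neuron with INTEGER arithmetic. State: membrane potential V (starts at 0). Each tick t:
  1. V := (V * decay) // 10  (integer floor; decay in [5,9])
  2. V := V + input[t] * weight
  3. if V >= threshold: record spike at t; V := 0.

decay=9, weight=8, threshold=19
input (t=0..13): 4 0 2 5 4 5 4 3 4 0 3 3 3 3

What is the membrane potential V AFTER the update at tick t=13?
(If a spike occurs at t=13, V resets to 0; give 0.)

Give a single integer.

Answer: 0

Derivation:
t=0: input=4 -> V=0 FIRE
t=1: input=0 -> V=0
t=2: input=2 -> V=16
t=3: input=5 -> V=0 FIRE
t=4: input=4 -> V=0 FIRE
t=5: input=5 -> V=0 FIRE
t=6: input=4 -> V=0 FIRE
t=7: input=3 -> V=0 FIRE
t=8: input=4 -> V=0 FIRE
t=9: input=0 -> V=0
t=10: input=3 -> V=0 FIRE
t=11: input=3 -> V=0 FIRE
t=12: input=3 -> V=0 FIRE
t=13: input=3 -> V=0 FIRE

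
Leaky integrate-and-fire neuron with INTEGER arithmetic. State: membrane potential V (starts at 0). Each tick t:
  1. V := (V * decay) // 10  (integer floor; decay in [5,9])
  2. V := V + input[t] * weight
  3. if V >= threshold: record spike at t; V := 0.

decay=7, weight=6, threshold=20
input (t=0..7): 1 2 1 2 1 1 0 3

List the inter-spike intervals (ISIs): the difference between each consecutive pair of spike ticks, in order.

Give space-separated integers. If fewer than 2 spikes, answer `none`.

Answer: 4

Derivation:
t=0: input=1 -> V=6
t=1: input=2 -> V=16
t=2: input=1 -> V=17
t=3: input=2 -> V=0 FIRE
t=4: input=1 -> V=6
t=5: input=1 -> V=10
t=6: input=0 -> V=7
t=7: input=3 -> V=0 FIRE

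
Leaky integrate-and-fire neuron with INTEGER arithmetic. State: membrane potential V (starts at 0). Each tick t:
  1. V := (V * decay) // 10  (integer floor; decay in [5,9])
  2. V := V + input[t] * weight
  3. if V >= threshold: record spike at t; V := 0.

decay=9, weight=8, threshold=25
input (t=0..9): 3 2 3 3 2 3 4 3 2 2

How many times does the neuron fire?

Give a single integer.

Answer: 5

Derivation:
t=0: input=3 -> V=24
t=1: input=2 -> V=0 FIRE
t=2: input=3 -> V=24
t=3: input=3 -> V=0 FIRE
t=4: input=2 -> V=16
t=5: input=3 -> V=0 FIRE
t=6: input=4 -> V=0 FIRE
t=7: input=3 -> V=24
t=8: input=2 -> V=0 FIRE
t=9: input=2 -> V=16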